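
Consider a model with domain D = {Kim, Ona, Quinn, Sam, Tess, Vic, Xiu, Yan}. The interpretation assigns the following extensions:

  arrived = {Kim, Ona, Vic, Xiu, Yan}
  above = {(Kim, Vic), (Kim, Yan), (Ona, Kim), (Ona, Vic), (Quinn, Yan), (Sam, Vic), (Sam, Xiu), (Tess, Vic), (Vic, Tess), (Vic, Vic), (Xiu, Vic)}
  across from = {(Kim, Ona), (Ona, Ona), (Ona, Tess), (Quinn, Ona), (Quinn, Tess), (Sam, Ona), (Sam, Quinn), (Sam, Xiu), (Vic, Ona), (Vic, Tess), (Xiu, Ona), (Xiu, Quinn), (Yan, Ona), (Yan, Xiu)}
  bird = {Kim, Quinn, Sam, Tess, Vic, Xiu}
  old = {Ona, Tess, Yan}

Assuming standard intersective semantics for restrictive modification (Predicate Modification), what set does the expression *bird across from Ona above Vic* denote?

⟦across from Ona⟧ = {x : ⟨x, Ona⟩ ∈ ⟦across from⟧} = {Kim, Ona, Quinn, Sam, Vic, Xiu, Yan}
⟦above Vic⟧ = {x : ⟨x, Vic⟩ ∈ ⟦above⟧} = {Kim, Ona, Sam, Tess, Vic, Xiu}
⟦bird⟧ = {Kim, Quinn, Sam, Tess, Vic, Xiu}
… ∩ ⟦across from Ona⟧ = {Kim, Quinn, Sam, Tess, Vic, Xiu} ∩ {Kim, Ona, Quinn, Sam, Vic, Xiu, Yan} = {Kim, Quinn, Sam, Vic, Xiu}
… ∩ ⟦above Vic⟧ = {Kim, Quinn, Sam, Vic, Xiu} ∩ {Kim, Ona, Sam, Tess, Vic, Xiu} = {Kim, Sam, Vic, Xiu}
So ⟦bird across from Ona above Vic⟧ = {Kim, Sam, Vic, Xiu}.

{Kim, Sam, Vic, Xiu}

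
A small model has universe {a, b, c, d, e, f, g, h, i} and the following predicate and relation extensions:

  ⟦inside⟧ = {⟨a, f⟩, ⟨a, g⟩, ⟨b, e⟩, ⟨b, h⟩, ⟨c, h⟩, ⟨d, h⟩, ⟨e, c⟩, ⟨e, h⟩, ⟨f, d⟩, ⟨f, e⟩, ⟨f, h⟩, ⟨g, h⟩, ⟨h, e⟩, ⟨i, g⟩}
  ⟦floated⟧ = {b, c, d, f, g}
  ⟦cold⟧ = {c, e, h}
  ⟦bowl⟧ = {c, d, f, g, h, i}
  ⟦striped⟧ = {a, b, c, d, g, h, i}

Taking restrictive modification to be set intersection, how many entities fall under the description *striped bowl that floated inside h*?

⟦that floated⟧ = ⟦floated⟧ = {b, c, d, f, g}
⟦inside h⟧ = {x : ⟨x, h⟩ ∈ ⟦inside⟧} = {b, c, d, e, f, g}
⟦bowl⟧ = {c, d, f, g, h, i}
… ∩ ⟦that floated⟧ = {c, d, f, g, h, i} ∩ {b, c, d, f, g} = {c, d, f, g}
… ∩ ⟦inside h⟧ = {c, d, f, g} ∩ {b, c, d, e, f, g} = {c, d, f, g}
… ∩ ⟦striped⟧ = {c, d, f, g} ∩ {a, b, c, d, g, h, i} = {c, d, g}
⟦striped bowl that floated inside h⟧ = {c, d, g}, so the cardinality is 3.

3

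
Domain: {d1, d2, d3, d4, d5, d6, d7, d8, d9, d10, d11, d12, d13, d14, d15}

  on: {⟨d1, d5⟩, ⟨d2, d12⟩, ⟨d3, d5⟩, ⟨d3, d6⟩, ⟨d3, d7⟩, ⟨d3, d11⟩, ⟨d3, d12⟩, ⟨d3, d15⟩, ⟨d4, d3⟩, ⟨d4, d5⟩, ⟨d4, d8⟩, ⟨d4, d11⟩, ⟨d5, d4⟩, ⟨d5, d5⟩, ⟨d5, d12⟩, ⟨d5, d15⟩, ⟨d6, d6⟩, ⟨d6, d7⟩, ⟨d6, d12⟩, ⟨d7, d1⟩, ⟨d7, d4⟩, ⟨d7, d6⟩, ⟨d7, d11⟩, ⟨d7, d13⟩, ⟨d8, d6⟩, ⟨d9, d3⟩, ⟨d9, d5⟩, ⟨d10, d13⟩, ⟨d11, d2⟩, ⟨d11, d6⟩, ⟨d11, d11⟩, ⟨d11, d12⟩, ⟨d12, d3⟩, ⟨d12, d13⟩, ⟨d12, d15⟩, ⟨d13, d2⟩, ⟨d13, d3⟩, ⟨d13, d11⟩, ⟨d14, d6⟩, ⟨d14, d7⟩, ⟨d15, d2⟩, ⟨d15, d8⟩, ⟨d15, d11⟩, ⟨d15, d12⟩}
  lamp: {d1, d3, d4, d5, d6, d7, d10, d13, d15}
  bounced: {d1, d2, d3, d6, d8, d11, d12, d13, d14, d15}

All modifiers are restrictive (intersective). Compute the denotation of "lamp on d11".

{d3, d4, d7, d13, d15}

⟦on d11⟧ = {x : ⟨x, d11⟩ ∈ ⟦on⟧} = {d3, d4, d7, d11, d13, d15}
⟦lamp⟧ = {d1, d3, d4, d5, d6, d7, d10, d13, d15}
… ∩ ⟦on d11⟧ = {d1, d3, d4, d5, d6, d7, d10, d13, d15} ∩ {d3, d4, d7, d11, d13, d15} = {d3, d4, d7, d13, d15}
So ⟦lamp on d11⟧ = {d3, d4, d7, d13, d15}.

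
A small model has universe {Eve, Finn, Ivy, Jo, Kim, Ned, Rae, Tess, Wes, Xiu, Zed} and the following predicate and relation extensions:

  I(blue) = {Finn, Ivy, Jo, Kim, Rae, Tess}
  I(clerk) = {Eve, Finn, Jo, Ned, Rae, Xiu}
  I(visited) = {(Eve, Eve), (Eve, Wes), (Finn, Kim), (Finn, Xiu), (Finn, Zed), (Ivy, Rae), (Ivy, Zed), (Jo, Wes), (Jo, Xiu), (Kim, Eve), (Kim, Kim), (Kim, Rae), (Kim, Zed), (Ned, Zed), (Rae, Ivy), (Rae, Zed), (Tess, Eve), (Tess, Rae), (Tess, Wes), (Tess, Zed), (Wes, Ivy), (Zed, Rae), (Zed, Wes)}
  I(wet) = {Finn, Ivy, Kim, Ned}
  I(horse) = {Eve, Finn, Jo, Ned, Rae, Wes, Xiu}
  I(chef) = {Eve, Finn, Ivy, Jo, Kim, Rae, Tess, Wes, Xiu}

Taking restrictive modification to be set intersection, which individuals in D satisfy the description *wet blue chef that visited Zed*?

⟦that visited Zed⟧ = {x : ⟨x, Zed⟩ ∈ ⟦visited⟧} = {Finn, Ivy, Kim, Ned, Rae, Tess}
⟦chef⟧ = {Eve, Finn, Ivy, Jo, Kim, Rae, Tess, Wes, Xiu}
… ∩ ⟦that visited Zed⟧ = {Eve, Finn, Ivy, Jo, Kim, Rae, Tess, Wes, Xiu} ∩ {Finn, Ivy, Kim, Ned, Rae, Tess} = {Finn, Ivy, Kim, Rae, Tess}
… ∩ ⟦wet⟧ = {Finn, Ivy, Kim, Rae, Tess} ∩ {Finn, Ivy, Kim, Ned} = {Finn, Ivy, Kim}
… ∩ ⟦blue⟧ = {Finn, Ivy, Kim} ∩ {Finn, Ivy, Jo, Kim, Rae, Tess} = {Finn, Ivy, Kim}
So ⟦wet blue chef that visited Zed⟧ = {Finn, Ivy, Kim}.

{Finn, Ivy, Kim}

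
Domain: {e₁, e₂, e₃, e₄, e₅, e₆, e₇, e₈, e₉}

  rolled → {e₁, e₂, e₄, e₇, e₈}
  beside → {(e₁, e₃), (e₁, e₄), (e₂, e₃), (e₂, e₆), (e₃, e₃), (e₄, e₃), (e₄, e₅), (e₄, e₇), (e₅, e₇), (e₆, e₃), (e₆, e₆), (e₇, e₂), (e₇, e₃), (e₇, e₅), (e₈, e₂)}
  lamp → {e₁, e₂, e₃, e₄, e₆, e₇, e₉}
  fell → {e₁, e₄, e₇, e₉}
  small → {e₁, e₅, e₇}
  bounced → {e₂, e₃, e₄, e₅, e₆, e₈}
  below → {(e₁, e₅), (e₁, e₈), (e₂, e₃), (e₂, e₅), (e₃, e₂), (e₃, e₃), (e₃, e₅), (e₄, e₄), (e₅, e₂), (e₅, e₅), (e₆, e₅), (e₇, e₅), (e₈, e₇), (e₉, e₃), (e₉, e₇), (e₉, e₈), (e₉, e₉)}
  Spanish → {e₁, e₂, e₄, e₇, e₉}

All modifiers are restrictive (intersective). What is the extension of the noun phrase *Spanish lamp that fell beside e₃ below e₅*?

{e₁, e₇}

⟦that fell⟧ = ⟦fell⟧ = {e₁, e₄, e₇, e₉}
⟦beside e₃⟧ = {x : ⟨x, e₃⟩ ∈ ⟦beside⟧} = {e₁, e₂, e₃, e₄, e₆, e₇}
⟦below e₅⟧ = {x : ⟨x, e₅⟩ ∈ ⟦below⟧} = {e₁, e₂, e₃, e₅, e₆, e₇}
⟦lamp⟧ = {e₁, e₂, e₃, e₄, e₆, e₇, e₉}
… ∩ ⟦that fell⟧ = {e₁, e₂, e₃, e₄, e₆, e₇, e₉} ∩ {e₁, e₄, e₇, e₉} = {e₁, e₄, e₇, e₉}
… ∩ ⟦beside e₃⟧ = {e₁, e₄, e₇, e₉} ∩ {e₁, e₂, e₃, e₄, e₆, e₇} = {e₁, e₄, e₇}
… ∩ ⟦below e₅⟧ = {e₁, e₄, e₇} ∩ {e₁, e₂, e₃, e₅, e₆, e₇} = {e₁, e₇}
… ∩ ⟦Spanish⟧ = {e₁, e₇} ∩ {e₁, e₂, e₄, e₇, e₉} = {e₁, e₇}
So ⟦Spanish lamp that fell beside e₃ below e₅⟧ = {e₁, e₇}.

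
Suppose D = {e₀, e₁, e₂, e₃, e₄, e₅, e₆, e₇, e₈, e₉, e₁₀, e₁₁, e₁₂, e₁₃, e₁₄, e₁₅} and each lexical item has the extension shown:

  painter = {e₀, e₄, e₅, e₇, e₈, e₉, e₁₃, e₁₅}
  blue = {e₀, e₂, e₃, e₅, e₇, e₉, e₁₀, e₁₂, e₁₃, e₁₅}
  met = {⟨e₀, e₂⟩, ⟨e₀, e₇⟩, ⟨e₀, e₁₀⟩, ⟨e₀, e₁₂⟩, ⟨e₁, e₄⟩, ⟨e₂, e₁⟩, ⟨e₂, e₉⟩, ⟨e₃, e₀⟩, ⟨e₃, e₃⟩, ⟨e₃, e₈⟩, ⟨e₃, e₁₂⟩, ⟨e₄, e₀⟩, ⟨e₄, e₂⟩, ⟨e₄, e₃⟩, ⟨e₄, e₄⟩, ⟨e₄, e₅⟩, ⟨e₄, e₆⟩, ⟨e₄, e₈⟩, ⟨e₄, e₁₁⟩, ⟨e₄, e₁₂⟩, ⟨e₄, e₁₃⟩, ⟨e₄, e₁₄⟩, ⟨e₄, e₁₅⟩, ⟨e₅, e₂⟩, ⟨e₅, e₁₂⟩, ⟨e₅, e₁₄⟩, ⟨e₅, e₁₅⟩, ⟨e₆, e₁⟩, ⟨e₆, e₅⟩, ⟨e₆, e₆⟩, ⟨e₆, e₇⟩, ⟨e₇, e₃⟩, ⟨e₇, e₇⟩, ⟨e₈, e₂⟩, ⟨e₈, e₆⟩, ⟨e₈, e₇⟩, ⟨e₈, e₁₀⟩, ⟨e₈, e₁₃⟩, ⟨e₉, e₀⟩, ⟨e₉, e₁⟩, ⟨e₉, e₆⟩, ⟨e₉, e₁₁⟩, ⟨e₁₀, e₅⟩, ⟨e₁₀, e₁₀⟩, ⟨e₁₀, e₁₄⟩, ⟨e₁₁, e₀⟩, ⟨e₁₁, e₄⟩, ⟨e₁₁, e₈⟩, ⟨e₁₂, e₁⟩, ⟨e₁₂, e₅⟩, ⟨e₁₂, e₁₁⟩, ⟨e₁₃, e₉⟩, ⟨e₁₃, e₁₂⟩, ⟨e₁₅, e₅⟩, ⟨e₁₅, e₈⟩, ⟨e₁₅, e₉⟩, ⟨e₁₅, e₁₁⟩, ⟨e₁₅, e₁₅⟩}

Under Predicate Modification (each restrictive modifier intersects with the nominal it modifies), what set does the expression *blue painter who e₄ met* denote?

⟦who e₄ met⟧ = {x : ⟨e₄, x⟩ ∈ ⟦met⟧} = {e₀, e₂, e₃, e₄, e₅, e₆, e₈, e₁₁, e₁₂, e₁₃, e₁₄, e₁₅}
⟦painter⟧ = {e₀, e₄, e₅, e₇, e₈, e₉, e₁₃, e₁₅}
… ∩ ⟦who e₄ met⟧ = {e₀, e₄, e₅, e₇, e₈, e₉, e₁₃, e₁₅} ∩ {e₀, e₂, e₃, e₄, e₅, e₆, e₈, e₁₁, e₁₂, e₁₃, e₁₄, e₁₅} = {e₀, e₄, e₅, e₈, e₁₃, e₁₅}
… ∩ ⟦blue⟧ = {e₀, e₄, e₅, e₈, e₁₃, e₁₅} ∩ {e₀, e₂, e₃, e₅, e₇, e₉, e₁₀, e₁₂, e₁₃, e₁₅} = {e₀, e₅, e₁₃, e₁₅}
So ⟦blue painter who e₄ met⟧ = {e₀, e₅, e₁₃, e₁₅}.

{e₀, e₅, e₁₃, e₁₅}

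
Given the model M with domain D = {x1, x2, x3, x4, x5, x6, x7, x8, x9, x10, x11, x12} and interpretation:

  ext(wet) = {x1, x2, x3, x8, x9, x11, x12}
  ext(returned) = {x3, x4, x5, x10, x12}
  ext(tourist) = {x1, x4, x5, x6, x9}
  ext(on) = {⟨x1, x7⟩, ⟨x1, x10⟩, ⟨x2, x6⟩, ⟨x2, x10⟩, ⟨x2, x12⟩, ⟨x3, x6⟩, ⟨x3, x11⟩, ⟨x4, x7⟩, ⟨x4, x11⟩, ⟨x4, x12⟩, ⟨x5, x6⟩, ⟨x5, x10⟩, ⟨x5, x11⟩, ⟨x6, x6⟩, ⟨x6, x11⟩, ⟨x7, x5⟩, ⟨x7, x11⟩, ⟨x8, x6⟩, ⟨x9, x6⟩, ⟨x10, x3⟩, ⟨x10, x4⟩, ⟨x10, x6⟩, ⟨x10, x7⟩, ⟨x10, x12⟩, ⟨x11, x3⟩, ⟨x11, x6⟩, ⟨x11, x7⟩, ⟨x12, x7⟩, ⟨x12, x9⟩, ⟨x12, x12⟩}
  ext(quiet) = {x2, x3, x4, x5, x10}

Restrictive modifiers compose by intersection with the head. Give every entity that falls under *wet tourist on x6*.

⟦on x6⟧ = {x : ⟨x, x6⟩ ∈ ⟦on⟧} = {x2, x3, x5, x6, x8, x9, x10, x11}
⟦tourist⟧ = {x1, x4, x5, x6, x9}
… ∩ ⟦on x6⟧ = {x1, x4, x5, x6, x9} ∩ {x2, x3, x5, x6, x8, x9, x10, x11} = {x5, x6, x9}
… ∩ ⟦wet⟧ = {x5, x6, x9} ∩ {x1, x2, x3, x8, x9, x11, x12} = {x9}
So ⟦wet tourist on x6⟧ = {x9}.

{x9}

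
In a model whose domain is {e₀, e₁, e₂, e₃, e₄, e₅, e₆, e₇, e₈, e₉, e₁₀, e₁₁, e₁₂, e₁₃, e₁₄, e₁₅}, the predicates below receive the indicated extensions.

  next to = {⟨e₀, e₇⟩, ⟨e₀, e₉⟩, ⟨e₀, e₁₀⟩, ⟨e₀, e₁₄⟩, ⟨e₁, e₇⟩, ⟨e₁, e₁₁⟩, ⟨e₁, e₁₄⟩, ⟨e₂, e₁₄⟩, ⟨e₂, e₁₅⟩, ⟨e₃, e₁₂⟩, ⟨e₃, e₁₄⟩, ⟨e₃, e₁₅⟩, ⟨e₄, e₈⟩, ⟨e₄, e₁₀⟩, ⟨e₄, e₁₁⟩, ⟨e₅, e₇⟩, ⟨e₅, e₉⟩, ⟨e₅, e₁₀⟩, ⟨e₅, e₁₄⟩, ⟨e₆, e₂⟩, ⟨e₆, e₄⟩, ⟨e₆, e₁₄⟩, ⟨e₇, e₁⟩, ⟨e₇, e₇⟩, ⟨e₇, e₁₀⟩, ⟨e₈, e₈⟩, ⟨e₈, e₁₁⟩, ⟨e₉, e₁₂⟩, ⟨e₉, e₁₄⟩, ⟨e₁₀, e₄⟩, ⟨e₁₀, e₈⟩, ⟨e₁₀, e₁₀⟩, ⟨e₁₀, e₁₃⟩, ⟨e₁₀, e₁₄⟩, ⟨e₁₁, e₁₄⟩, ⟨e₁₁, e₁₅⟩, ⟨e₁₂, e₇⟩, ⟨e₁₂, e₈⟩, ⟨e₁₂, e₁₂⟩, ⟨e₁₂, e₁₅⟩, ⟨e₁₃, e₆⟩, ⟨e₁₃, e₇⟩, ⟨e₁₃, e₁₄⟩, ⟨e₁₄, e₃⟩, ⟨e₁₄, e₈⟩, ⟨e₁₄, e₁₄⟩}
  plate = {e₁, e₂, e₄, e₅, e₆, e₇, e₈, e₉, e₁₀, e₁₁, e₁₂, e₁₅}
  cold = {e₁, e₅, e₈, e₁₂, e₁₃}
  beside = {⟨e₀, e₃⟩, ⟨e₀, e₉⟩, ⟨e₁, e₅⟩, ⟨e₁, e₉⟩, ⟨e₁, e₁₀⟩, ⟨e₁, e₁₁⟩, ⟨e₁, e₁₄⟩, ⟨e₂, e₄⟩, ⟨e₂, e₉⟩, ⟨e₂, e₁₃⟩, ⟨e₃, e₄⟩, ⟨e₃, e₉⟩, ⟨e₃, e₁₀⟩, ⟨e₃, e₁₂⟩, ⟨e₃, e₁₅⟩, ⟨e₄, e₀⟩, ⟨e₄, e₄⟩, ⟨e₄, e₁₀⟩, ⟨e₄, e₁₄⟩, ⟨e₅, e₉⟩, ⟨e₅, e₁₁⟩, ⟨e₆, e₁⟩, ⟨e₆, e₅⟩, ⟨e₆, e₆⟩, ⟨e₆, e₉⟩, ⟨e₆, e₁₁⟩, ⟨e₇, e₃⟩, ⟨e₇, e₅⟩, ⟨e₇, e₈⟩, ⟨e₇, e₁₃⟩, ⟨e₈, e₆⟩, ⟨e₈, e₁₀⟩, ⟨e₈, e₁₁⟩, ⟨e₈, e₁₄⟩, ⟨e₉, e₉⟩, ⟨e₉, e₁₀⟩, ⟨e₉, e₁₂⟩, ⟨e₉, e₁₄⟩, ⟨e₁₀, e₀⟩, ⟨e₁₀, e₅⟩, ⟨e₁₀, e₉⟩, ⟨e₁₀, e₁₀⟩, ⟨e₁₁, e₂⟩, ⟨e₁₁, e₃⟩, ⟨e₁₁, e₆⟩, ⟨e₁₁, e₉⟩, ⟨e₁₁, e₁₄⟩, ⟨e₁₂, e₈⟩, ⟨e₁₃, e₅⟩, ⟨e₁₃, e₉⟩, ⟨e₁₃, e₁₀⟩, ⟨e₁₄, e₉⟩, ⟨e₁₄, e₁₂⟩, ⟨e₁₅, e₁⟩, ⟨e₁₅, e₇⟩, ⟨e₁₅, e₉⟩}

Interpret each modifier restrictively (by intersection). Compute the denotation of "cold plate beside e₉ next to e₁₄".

⟦beside e₉⟧ = {x : ⟨x, e₉⟩ ∈ ⟦beside⟧} = {e₀, e₁, e₂, e₃, e₅, e₆, e₉, e₁₀, e₁₁, e₁₃, e₁₄, e₁₅}
⟦next to e₁₄⟧ = {x : ⟨x, e₁₄⟩ ∈ ⟦next to⟧} = {e₀, e₁, e₂, e₃, e₅, e₆, e₉, e₁₀, e₁₁, e₁₃, e₁₄}
⟦plate⟧ = {e₁, e₂, e₄, e₅, e₆, e₇, e₈, e₉, e₁₀, e₁₁, e₁₂, e₁₅}
… ∩ ⟦beside e₉⟧ = {e₁, e₂, e₄, e₅, e₆, e₇, e₈, e₉, e₁₀, e₁₁, e₁₂, e₁₅} ∩ {e₀, e₁, e₂, e₃, e₅, e₆, e₉, e₁₀, e₁₁, e₁₃, e₁₄, e₁₅} = {e₁, e₂, e₅, e₆, e₉, e₁₀, e₁₁, e₁₅}
… ∩ ⟦next to e₁₄⟧ = {e₁, e₂, e₅, e₆, e₉, e₁₀, e₁₁, e₁₅} ∩ {e₀, e₁, e₂, e₃, e₅, e₆, e₉, e₁₀, e₁₁, e₁₃, e₁₄} = {e₁, e₂, e₅, e₆, e₉, e₁₀, e₁₁}
… ∩ ⟦cold⟧ = {e₁, e₂, e₅, e₆, e₉, e₁₀, e₁₁} ∩ {e₁, e₅, e₈, e₁₂, e₁₃} = {e₁, e₅}
So ⟦cold plate beside e₉ next to e₁₄⟧ = {e₁, e₅}.

{e₁, e₅}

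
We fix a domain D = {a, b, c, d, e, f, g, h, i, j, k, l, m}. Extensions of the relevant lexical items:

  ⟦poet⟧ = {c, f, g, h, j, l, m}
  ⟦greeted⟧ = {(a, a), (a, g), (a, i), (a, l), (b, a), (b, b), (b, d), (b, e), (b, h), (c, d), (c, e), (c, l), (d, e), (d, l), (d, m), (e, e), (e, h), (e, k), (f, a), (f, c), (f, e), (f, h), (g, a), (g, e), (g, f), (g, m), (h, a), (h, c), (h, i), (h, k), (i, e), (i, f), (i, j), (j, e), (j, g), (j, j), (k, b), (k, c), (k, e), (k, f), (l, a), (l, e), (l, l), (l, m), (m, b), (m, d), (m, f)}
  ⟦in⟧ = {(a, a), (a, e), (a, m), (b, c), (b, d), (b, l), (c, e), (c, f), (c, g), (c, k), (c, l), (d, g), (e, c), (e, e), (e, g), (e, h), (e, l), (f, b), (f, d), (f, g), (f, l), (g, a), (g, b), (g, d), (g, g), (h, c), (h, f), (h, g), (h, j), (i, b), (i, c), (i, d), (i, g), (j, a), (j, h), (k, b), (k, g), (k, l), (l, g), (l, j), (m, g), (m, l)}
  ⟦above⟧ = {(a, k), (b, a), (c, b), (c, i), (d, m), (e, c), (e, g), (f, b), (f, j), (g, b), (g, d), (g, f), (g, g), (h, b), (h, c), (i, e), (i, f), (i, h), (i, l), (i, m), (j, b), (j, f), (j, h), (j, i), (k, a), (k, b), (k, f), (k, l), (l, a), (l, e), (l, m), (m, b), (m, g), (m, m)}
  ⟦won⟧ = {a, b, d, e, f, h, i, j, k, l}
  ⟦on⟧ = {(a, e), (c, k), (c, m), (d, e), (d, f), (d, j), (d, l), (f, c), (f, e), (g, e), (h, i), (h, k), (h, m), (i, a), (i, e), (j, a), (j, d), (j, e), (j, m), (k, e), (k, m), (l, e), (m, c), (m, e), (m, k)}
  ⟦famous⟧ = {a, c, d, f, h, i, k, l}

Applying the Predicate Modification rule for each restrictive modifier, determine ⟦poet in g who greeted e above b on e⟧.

{f, g}

⟦in g⟧ = {x : ⟨x, g⟩ ∈ ⟦in⟧} = {c, d, e, f, g, h, i, k, l, m}
⟦who greeted e⟧ = {x : ⟨x, e⟩ ∈ ⟦greeted⟧} = {b, c, d, e, f, g, i, j, k, l}
⟦above b⟧ = {x : ⟨x, b⟩ ∈ ⟦above⟧} = {c, f, g, h, j, k, m}
⟦on e⟧ = {x : ⟨x, e⟩ ∈ ⟦on⟧} = {a, d, f, g, i, j, k, l, m}
⟦poet⟧ = {c, f, g, h, j, l, m}
… ∩ ⟦in g⟧ = {c, f, g, h, j, l, m} ∩ {c, d, e, f, g, h, i, k, l, m} = {c, f, g, h, l, m}
… ∩ ⟦who greeted e⟧ = {c, f, g, h, l, m} ∩ {b, c, d, e, f, g, i, j, k, l} = {c, f, g, l}
… ∩ ⟦above b⟧ = {c, f, g, l} ∩ {c, f, g, h, j, k, m} = {c, f, g}
… ∩ ⟦on e⟧ = {c, f, g} ∩ {a, d, f, g, i, j, k, l, m} = {f, g}
So ⟦poet in g who greeted e above b on e⟧ = {f, g}.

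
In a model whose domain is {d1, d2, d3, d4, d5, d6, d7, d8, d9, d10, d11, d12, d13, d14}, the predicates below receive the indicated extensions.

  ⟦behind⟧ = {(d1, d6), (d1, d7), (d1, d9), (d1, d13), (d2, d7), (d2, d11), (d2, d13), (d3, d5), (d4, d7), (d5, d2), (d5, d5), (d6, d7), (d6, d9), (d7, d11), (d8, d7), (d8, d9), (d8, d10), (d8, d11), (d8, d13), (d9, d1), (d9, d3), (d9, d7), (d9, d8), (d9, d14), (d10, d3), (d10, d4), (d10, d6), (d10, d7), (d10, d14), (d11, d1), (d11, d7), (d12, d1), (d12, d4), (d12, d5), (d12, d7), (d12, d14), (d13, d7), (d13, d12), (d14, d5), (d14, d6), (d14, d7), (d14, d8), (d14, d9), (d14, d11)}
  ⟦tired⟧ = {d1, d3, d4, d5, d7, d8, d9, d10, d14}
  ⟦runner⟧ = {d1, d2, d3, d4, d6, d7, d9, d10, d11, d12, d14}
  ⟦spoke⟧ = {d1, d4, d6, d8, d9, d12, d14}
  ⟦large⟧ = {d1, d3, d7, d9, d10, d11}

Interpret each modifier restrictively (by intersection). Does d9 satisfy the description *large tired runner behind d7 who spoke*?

⟦behind d7⟧ = {x : ⟨x, d7⟩ ∈ ⟦behind⟧} = {d1, d2, d4, d6, d8, d9, d10, d11, d12, d13, d14}
⟦who spoke⟧ = ⟦spoke⟧ = {d1, d4, d6, d8, d9, d12, d14}
⟦runner⟧ = {d1, d2, d3, d4, d6, d7, d9, d10, d11, d12, d14}
… ∩ ⟦behind d7⟧ = {d1, d2, d3, d4, d6, d7, d9, d10, d11, d12, d14} ∩ {d1, d2, d4, d6, d8, d9, d10, d11, d12, d13, d14} = {d1, d2, d4, d6, d9, d10, d11, d12, d14}
… ∩ ⟦who spoke⟧ = {d1, d2, d4, d6, d9, d10, d11, d12, d14} ∩ {d1, d4, d6, d8, d9, d12, d14} = {d1, d4, d6, d9, d12, d14}
… ∩ ⟦large⟧ = {d1, d4, d6, d9, d12, d14} ∩ {d1, d3, d7, d9, d10, d11} = {d1, d9}
… ∩ ⟦tired⟧ = {d1, d9} ∩ {d1, d3, d4, d5, d7, d8, d9, d10, d14} = {d1, d9}
⟦large tired runner behind d7 who spoke⟧ = {d1, d9}; d9 ∈ this set.

yes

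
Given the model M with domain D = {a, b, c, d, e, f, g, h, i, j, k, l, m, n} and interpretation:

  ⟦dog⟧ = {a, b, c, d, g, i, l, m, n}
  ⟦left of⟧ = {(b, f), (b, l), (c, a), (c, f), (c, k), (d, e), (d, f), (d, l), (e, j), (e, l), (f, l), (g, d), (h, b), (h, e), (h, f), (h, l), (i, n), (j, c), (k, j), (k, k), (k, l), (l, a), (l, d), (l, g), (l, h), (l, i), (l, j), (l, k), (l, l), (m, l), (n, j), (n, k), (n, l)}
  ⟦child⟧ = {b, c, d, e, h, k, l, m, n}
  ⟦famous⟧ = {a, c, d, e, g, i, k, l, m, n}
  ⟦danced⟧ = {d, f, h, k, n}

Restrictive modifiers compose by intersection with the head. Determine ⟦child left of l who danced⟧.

{d, h, k, n}

⟦left of l⟧ = {x : ⟨x, l⟩ ∈ ⟦left of⟧} = {b, d, e, f, h, k, l, m, n}
⟦who danced⟧ = ⟦danced⟧ = {d, f, h, k, n}
⟦child⟧ = {b, c, d, e, h, k, l, m, n}
… ∩ ⟦left of l⟧ = {b, c, d, e, h, k, l, m, n} ∩ {b, d, e, f, h, k, l, m, n} = {b, d, e, h, k, l, m, n}
… ∩ ⟦who danced⟧ = {b, d, e, h, k, l, m, n} ∩ {d, f, h, k, n} = {d, h, k, n}
So ⟦child left of l who danced⟧ = {d, h, k, n}.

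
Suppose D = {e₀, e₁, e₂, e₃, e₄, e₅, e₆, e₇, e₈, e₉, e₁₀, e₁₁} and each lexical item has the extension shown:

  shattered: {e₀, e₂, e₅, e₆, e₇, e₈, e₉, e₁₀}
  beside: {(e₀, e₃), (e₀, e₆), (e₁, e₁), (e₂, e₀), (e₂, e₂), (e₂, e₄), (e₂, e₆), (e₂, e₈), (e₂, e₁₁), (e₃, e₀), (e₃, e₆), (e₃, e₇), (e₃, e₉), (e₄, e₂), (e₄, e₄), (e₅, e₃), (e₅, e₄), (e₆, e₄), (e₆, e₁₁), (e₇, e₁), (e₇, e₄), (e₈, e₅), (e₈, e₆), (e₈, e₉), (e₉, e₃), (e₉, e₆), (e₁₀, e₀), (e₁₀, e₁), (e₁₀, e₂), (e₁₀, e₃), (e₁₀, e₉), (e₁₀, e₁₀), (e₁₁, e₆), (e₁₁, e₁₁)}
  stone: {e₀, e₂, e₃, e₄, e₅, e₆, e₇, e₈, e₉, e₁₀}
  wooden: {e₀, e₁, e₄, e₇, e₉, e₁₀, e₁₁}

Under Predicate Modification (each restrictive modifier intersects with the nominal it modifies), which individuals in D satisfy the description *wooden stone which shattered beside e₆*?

⟦which shattered⟧ = ⟦shattered⟧ = {e₀, e₂, e₅, e₆, e₇, e₈, e₉, e₁₀}
⟦beside e₆⟧ = {x : ⟨x, e₆⟩ ∈ ⟦beside⟧} = {e₀, e₂, e₃, e₈, e₉, e₁₁}
⟦stone⟧ = {e₀, e₂, e₃, e₄, e₅, e₆, e₇, e₈, e₉, e₁₀}
… ∩ ⟦which shattered⟧ = {e₀, e₂, e₃, e₄, e₅, e₆, e₇, e₈, e₉, e₁₀} ∩ {e₀, e₂, e₅, e₆, e₇, e₈, e₉, e₁₀} = {e₀, e₂, e₅, e₆, e₇, e₈, e₉, e₁₀}
… ∩ ⟦beside e₆⟧ = {e₀, e₂, e₅, e₆, e₇, e₈, e₉, e₁₀} ∩ {e₀, e₂, e₃, e₈, e₉, e₁₁} = {e₀, e₂, e₈, e₉}
… ∩ ⟦wooden⟧ = {e₀, e₂, e₈, e₉} ∩ {e₀, e₁, e₄, e₇, e₉, e₁₀, e₁₁} = {e₀, e₉}
So ⟦wooden stone which shattered beside e₆⟧ = {e₀, e₉}.

{e₀, e₉}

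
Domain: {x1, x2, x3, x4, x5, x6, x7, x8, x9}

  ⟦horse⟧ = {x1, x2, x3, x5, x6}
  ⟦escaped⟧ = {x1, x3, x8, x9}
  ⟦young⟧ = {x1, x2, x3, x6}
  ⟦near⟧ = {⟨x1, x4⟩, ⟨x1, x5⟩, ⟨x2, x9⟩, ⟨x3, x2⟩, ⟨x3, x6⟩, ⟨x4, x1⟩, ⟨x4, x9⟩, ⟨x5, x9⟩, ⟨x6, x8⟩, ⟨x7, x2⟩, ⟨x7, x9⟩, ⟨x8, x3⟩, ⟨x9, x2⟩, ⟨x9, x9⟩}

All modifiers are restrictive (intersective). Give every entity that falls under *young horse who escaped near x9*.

∅

⟦who escaped⟧ = ⟦escaped⟧ = {x1, x3, x8, x9}
⟦near x9⟧ = {x : ⟨x, x9⟩ ∈ ⟦near⟧} = {x2, x4, x5, x7, x9}
⟦horse⟧ = {x1, x2, x3, x5, x6}
… ∩ ⟦who escaped⟧ = {x1, x2, x3, x5, x6} ∩ {x1, x3, x8, x9} = {x1, x3}
… ∩ ⟦near x9⟧ = {x1, x3} ∩ {x2, x4, x5, x7, x9} = ∅
… ∩ ⟦young⟧ = ∅ ∩ {x1, x2, x3, x6} = ∅
So ⟦young horse who escaped near x9⟧ = ∅.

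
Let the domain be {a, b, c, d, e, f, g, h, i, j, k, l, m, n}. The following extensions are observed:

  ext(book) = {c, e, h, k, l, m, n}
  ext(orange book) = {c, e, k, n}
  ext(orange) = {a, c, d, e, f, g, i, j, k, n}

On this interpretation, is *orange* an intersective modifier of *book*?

⟦orange⟧ ∩ ⟦book⟧ = {a, c, d, e, f, g, i, j, k, n} ∩ {c, e, h, k, l, m, n} = {c, e, k, n}
Observed ⟦orange book⟧ = {c, e, k, n}.
These coincide, so the modifier is intersective here.

yes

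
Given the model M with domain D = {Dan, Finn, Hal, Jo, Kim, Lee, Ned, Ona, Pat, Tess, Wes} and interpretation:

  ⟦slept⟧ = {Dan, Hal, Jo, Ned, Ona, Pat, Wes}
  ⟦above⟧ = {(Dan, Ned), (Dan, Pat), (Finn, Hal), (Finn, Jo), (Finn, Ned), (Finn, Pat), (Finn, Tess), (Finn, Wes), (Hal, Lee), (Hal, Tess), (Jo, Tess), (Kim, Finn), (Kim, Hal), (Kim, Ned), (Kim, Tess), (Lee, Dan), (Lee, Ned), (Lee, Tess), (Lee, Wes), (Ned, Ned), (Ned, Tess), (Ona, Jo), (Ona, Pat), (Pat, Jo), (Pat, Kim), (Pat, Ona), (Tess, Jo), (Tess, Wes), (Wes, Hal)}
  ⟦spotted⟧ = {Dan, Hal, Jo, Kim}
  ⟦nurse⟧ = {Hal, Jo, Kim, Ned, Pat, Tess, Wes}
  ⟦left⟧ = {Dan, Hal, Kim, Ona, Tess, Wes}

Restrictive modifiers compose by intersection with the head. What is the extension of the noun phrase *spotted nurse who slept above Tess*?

{Hal, Jo}

⟦who slept⟧ = ⟦slept⟧ = {Dan, Hal, Jo, Ned, Ona, Pat, Wes}
⟦above Tess⟧ = {x : ⟨x, Tess⟩ ∈ ⟦above⟧} = {Finn, Hal, Jo, Kim, Lee, Ned}
⟦nurse⟧ = {Hal, Jo, Kim, Ned, Pat, Tess, Wes}
… ∩ ⟦who slept⟧ = {Hal, Jo, Kim, Ned, Pat, Tess, Wes} ∩ {Dan, Hal, Jo, Ned, Ona, Pat, Wes} = {Hal, Jo, Ned, Pat, Wes}
… ∩ ⟦above Tess⟧ = {Hal, Jo, Ned, Pat, Wes} ∩ {Finn, Hal, Jo, Kim, Lee, Ned} = {Hal, Jo, Ned}
… ∩ ⟦spotted⟧ = {Hal, Jo, Ned} ∩ {Dan, Hal, Jo, Kim} = {Hal, Jo}
So ⟦spotted nurse who slept above Tess⟧ = {Hal, Jo}.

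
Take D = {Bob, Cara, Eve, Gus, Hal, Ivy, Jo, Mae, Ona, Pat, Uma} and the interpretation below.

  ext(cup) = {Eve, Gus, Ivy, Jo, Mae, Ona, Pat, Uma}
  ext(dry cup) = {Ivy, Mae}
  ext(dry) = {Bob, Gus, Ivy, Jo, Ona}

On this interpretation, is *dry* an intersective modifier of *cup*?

no

⟦dry⟧ ∩ ⟦cup⟧ = {Bob, Gus, Ivy, Jo, Ona} ∩ {Eve, Gus, Ivy, Jo, Mae, Ona, Pat, Uma} = {Gus, Ivy, Jo, Ona}
Observed ⟦dry cup⟧ = {Ivy, Mae}.
These differ, so the modifier is not intersective in this model.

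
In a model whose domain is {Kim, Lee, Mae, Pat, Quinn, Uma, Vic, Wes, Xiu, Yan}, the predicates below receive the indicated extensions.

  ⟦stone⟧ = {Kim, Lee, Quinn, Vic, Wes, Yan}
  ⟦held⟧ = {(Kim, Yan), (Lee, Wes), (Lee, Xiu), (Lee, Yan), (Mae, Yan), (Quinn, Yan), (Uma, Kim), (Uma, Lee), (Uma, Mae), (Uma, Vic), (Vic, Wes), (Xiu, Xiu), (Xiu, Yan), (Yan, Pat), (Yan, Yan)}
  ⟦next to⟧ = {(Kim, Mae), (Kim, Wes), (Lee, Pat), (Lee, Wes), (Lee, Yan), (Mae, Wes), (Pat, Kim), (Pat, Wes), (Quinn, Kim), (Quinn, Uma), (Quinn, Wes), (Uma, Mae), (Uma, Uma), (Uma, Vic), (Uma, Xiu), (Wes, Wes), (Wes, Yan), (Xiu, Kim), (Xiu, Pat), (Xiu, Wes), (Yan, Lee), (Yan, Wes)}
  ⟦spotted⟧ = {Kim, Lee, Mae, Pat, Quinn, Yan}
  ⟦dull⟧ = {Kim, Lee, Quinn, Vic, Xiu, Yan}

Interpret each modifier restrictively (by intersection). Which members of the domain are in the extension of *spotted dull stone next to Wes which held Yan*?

{Kim, Lee, Quinn, Yan}

⟦next to Wes⟧ = {x : ⟨x, Wes⟩ ∈ ⟦next to⟧} = {Kim, Lee, Mae, Pat, Quinn, Wes, Xiu, Yan}
⟦which held Yan⟧ = {x : ⟨x, Yan⟩ ∈ ⟦held⟧} = {Kim, Lee, Mae, Quinn, Xiu, Yan}
⟦stone⟧ = {Kim, Lee, Quinn, Vic, Wes, Yan}
… ∩ ⟦next to Wes⟧ = {Kim, Lee, Quinn, Vic, Wes, Yan} ∩ {Kim, Lee, Mae, Pat, Quinn, Wes, Xiu, Yan} = {Kim, Lee, Quinn, Wes, Yan}
… ∩ ⟦which held Yan⟧ = {Kim, Lee, Quinn, Wes, Yan} ∩ {Kim, Lee, Mae, Quinn, Xiu, Yan} = {Kim, Lee, Quinn, Yan}
… ∩ ⟦spotted⟧ = {Kim, Lee, Quinn, Yan} ∩ {Kim, Lee, Mae, Pat, Quinn, Yan} = {Kim, Lee, Quinn, Yan}
… ∩ ⟦dull⟧ = {Kim, Lee, Quinn, Yan} ∩ {Kim, Lee, Quinn, Vic, Xiu, Yan} = {Kim, Lee, Quinn, Yan}
So ⟦spotted dull stone next to Wes which held Yan⟧ = {Kim, Lee, Quinn, Yan}.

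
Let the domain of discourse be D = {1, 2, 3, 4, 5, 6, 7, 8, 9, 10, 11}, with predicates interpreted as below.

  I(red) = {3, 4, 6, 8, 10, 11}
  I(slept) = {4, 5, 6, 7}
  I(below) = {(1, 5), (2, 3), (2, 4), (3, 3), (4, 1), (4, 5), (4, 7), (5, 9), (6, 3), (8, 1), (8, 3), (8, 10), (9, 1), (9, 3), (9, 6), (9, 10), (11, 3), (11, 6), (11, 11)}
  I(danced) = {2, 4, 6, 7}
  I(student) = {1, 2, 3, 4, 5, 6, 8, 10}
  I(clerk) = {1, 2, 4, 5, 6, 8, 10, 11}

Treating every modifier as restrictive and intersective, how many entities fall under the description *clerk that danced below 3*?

2

⟦that danced⟧ = ⟦danced⟧ = {2, 4, 6, 7}
⟦below 3⟧ = {x : ⟨x, 3⟩ ∈ ⟦below⟧} = {2, 3, 6, 8, 9, 11}
⟦clerk⟧ = {1, 2, 4, 5, 6, 8, 10, 11}
… ∩ ⟦that danced⟧ = {1, 2, 4, 5, 6, 8, 10, 11} ∩ {2, 4, 6, 7} = {2, 4, 6}
… ∩ ⟦below 3⟧ = {2, 4, 6} ∩ {2, 3, 6, 8, 9, 11} = {2, 6}
⟦clerk that danced below 3⟧ = {2, 6}, so the cardinality is 2.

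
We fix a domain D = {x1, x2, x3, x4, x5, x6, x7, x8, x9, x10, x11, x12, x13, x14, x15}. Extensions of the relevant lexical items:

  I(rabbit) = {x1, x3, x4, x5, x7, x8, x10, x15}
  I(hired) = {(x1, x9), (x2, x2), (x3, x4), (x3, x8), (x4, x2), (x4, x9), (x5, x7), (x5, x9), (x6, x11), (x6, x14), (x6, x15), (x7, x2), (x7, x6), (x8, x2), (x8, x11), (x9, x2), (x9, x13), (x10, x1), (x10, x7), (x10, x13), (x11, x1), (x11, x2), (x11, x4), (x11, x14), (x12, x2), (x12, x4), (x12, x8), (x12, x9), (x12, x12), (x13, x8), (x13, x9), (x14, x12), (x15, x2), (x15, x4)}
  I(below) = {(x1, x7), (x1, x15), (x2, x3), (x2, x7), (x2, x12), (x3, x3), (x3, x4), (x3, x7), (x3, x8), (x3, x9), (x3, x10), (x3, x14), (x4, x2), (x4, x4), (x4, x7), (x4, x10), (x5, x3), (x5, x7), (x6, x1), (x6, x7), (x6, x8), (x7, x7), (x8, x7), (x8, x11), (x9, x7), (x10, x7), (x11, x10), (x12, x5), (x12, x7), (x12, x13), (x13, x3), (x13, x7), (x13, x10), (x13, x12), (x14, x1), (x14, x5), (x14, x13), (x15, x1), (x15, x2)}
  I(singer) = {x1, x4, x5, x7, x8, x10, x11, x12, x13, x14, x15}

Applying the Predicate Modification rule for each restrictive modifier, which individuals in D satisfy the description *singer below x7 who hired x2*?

{x4, x7, x8, x12}

⟦below x7⟧ = {x : ⟨x, x7⟩ ∈ ⟦below⟧} = {x1, x2, x3, x4, x5, x6, x7, x8, x9, x10, x12, x13}
⟦who hired x2⟧ = {x : ⟨x, x2⟩ ∈ ⟦hired⟧} = {x2, x4, x7, x8, x9, x11, x12, x15}
⟦singer⟧ = {x1, x4, x5, x7, x8, x10, x11, x12, x13, x14, x15}
… ∩ ⟦below x7⟧ = {x1, x4, x5, x7, x8, x10, x11, x12, x13, x14, x15} ∩ {x1, x2, x3, x4, x5, x6, x7, x8, x9, x10, x12, x13} = {x1, x4, x5, x7, x8, x10, x12, x13}
… ∩ ⟦who hired x2⟧ = {x1, x4, x5, x7, x8, x10, x12, x13} ∩ {x2, x4, x7, x8, x9, x11, x12, x15} = {x4, x7, x8, x12}
So ⟦singer below x7 who hired x2⟧ = {x4, x7, x8, x12}.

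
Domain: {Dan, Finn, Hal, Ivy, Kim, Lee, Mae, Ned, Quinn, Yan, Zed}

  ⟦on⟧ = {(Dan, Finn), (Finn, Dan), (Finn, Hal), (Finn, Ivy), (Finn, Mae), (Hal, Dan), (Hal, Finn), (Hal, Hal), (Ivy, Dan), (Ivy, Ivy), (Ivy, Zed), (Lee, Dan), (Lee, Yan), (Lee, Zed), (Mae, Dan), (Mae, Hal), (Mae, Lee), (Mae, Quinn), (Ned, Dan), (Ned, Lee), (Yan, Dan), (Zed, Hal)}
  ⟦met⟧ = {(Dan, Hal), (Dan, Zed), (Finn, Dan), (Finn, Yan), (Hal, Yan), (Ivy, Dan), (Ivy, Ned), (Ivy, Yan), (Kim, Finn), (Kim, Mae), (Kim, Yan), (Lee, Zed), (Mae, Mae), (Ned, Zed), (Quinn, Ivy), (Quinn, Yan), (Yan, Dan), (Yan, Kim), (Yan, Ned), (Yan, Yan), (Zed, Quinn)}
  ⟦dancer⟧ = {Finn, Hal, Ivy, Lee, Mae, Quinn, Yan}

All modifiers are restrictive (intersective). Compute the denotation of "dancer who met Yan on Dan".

{Finn, Hal, Ivy, Yan}

⟦who met Yan⟧ = {x : ⟨x, Yan⟩ ∈ ⟦met⟧} = {Finn, Hal, Ivy, Kim, Quinn, Yan}
⟦on Dan⟧ = {x : ⟨x, Dan⟩ ∈ ⟦on⟧} = {Finn, Hal, Ivy, Lee, Mae, Ned, Yan}
⟦dancer⟧ = {Finn, Hal, Ivy, Lee, Mae, Quinn, Yan}
… ∩ ⟦who met Yan⟧ = {Finn, Hal, Ivy, Lee, Mae, Quinn, Yan} ∩ {Finn, Hal, Ivy, Kim, Quinn, Yan} = {Finn, Hal, Ivy, Quinn, Yan}
… ∩ ⟦on Dan⟧ = {Finn, Hal, Ivy, Quinn, Yan} ∩ {Finn, Hal, Ivy, Lee, Mae, Ned, Yan} = {Finn, Hal, Ivy, Yan}
So ⟦dancer who met Yan on Dan⟧ = {Finn, Hal, Ivy, Yan}.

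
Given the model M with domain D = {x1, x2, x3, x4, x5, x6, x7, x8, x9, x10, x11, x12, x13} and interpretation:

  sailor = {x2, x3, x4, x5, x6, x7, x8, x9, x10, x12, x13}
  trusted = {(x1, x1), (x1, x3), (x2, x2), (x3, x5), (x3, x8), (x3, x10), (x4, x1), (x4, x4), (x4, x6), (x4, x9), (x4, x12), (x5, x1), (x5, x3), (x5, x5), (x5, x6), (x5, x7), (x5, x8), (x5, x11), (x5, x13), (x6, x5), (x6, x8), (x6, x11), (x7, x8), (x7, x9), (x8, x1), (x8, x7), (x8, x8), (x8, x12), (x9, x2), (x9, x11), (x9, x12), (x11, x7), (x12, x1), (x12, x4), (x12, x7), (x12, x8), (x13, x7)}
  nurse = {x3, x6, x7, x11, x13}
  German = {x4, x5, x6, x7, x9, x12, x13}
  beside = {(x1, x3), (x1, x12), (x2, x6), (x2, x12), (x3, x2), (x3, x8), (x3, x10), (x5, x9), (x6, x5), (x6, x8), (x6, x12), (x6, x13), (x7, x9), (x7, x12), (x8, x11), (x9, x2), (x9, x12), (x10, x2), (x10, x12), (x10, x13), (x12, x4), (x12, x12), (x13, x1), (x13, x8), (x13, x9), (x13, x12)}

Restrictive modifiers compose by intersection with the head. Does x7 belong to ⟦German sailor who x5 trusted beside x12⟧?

yes

⟦who x5 trusted⟧ = {x : ⟨x5, x⟩ ∈ ⟦trusted⟧} = {x1, x3, x5, x6, x7, x8, x11, x13}
⟦beside x12⟧ = {x : ⟨x, x12⟩ ∈ ⟦beside⟧} = {x1, x2, x6, x7, x9, x10, x12, x13}
⟦sailor⟧ = {x2, x3, x4, x5, x6, x7, x8, x9, x10, x12, x13}
… ∩ ⟦who x5 trusted⟧ = {x2, x3, x4, x5, x6, x7, x8, x9, x10, x12, x13} ∩ {x1, x3, x5, x6, x7, x8, x11, x13} = {x3, x5, x6, x7, x8, x13}
… ∩ ⟦beside x12⟧ = {x3, x5, x6, x7, x8, x13} ∩ {x1, x2, x6, x7, x9, x10, x12, x13} = {x6, x7, x13}
… ∩ ⟦German⟧ = {x6, x7, x13} ∩ {x4, x5, x6, x7, x9, x12, x13} = {x6, x7, x13}
⟦German sailor who x5 trusted beside x12⟧ = {x6, x7, x13}; x7 ∈ this set.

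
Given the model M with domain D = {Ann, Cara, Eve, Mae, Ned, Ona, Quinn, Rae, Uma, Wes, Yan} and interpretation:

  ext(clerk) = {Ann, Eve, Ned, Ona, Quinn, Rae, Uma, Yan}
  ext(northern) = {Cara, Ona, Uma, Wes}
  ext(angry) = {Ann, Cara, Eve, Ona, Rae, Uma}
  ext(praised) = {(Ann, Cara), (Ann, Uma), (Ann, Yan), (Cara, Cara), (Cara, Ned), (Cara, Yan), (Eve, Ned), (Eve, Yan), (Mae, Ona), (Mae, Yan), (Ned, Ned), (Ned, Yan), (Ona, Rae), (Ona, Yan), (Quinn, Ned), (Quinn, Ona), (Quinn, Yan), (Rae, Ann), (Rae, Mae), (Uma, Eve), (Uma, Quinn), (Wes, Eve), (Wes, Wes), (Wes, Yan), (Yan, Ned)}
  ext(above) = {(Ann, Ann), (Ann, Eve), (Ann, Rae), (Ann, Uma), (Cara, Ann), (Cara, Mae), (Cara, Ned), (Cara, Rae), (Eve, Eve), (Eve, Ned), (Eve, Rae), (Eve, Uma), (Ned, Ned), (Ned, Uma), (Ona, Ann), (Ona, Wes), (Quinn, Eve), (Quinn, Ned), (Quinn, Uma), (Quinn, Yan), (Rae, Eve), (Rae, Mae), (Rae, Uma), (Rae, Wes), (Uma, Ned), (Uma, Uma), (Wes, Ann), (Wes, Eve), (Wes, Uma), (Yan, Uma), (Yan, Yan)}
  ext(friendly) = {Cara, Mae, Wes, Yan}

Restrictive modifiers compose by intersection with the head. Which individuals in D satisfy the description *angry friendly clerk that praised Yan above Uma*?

{}

⟦that praised Yan⟧ = {x : ⟨x, Yan⟩ ∈ ⟦praised⟧} = {Ann, Cara, Eve, Mae, Ned, Ona, Quinn, Wes}
⟦above Uma⟧ = {x : ⟨x, Uma⟩ ∈ ⟦above⟧} = {Ann, Eve, Ned, Quinn, Rae, Uma, Wes, Yan}
⟦clerk⟧ = {Ann, Eve, Ned, Ona, Quinn, Rae, Uma, Yan}
… ∩ ⟦that praised Yan⟧ = {Ann, Eve, Ned, Ona, Quinn, Rae, Uma, Yan} ∩ {Ann, Cara, Eve, Mae, Ned, Ona, Quinn, Wes} = {Ann, Eve, Ned, Ona, Quinn}
… ∩ ⟦above Uma⟧ = {Ann, Eve, Ned, Ona, Quinn} ∩ {Ann, Eve, Ned, Quinn, Rae, Uma, Wes, Yan} = {Ann, Eve, Ned, Quinn}
… ∩ ⟦angry⟧ = {Ann, Eve, Ned, Quinn} ∩ {Ann, Cara, Eve, Ona, Rae, Uma} = {Ann, Eve}
… ∩ ⟦friendly⟧ = {Ann, Eve} ∩ {Cara, Mae, Wes, Yan} = ∅
So ⟦angry friendly clerk that praised Yan above Uma⟧ = {}.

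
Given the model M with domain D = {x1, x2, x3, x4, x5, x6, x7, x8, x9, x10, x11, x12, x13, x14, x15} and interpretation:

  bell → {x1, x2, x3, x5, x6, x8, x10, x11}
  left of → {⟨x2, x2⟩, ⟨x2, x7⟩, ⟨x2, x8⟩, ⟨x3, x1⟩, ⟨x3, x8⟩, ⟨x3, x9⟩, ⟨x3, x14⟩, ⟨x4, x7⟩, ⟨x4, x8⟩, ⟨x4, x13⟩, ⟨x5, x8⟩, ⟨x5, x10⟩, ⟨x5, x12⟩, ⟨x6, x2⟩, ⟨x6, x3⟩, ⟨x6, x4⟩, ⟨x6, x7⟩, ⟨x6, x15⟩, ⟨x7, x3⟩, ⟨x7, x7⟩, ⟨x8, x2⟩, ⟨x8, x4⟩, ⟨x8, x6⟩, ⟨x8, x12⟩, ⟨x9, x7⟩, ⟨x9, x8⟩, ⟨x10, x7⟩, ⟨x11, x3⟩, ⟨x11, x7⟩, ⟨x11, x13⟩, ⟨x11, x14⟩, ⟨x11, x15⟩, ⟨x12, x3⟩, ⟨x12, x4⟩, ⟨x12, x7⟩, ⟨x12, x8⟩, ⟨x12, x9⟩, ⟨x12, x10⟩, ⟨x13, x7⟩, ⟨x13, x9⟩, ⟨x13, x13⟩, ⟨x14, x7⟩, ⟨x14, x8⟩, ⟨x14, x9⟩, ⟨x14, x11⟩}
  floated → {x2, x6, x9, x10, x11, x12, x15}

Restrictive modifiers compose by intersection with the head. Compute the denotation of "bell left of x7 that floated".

⟦left of x7⟧ = {x : ⟨x, x7⟩ ∈ ⟦left of⟧} = {x2, x4, x6, x7, x9, x10, x11, x12, x13, x14}
⟦that floated⟧ = ⟦floated⟧ = {x2, x6, x9, x10, x11, x12, x15}
⟦bell⟧ = {x1, x2, x3, x5, x6, x8, x10, x11}
… ∩ ⟦left of x7⟧ = {x1, x2, x3, x5, x6, x8, x10, x11} ∩ {x2, x4, x6, x7, x9, x10, x11, x12, x13, x14} = {x2, x6, x10, x11}
… ∩ ⟦that floated⟧ = {x2, x6, x10, x11} ∩ {x2, x6, x9, x10, x11, x12, x15} = {x2, x6, x10, x11}
So ⟦bell left of x7 that floated⟧ = {x2, x6, x10, x11}.

{x2, x6, x10, x11}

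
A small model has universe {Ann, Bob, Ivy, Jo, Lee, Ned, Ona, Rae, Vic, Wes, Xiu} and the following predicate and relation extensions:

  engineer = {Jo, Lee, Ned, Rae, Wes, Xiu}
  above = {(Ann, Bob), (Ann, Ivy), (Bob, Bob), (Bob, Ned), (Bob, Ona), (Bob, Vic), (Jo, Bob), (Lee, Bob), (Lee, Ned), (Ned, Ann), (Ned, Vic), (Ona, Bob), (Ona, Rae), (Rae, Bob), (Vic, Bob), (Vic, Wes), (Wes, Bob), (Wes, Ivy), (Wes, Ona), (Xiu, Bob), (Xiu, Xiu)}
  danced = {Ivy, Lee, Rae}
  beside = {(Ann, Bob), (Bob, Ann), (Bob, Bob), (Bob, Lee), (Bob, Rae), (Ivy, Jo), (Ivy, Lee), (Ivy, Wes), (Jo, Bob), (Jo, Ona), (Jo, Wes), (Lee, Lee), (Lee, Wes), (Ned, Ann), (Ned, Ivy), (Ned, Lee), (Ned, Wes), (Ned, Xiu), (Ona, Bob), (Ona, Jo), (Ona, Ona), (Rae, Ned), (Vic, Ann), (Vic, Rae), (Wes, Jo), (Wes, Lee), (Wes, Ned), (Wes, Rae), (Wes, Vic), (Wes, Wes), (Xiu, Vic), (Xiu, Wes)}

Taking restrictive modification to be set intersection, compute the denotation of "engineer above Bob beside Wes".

⟦above Bob⟧ = {x : ⟨x, Bob⟩ ∈ ⟦above⟧} = {Ann, Bob, Jo, Lee, Ona, Rae, Vic, Wes, Xiu}
⟦beside Wes⟧ = {x : ⟨x, Wes⟩ ∈ ⟦beside⟧} = {Ivy, Jo, Lee, Ned, Wes, Xiu}
⟦engineer⟧ = {Jo, Lee, Ned, Rae, Wes, Xiu}
… ∩ ⟦above Bob⟧ = {Jo, Lee, Ned, Rae, Wes, Xiu} ∩ {Ann, Bob, Jo, Lee, Ona, Rae, Vic, Wes, Xiu} = {Jo, Lee, Rae, Wes, Xiu}
… ∩ ⟦beside Wes⟧ = {Jo, Lee, Rae, Wes, Xiu} ∩ {Ivy, Jo, Lee, Ned, Wes, Xiu} = {Jo, Lee, Wes, Xiu}
So ⟦engineer above Bob beside Wes⟧ = {Jo, Lee, Wes, Xiu}.

{Jo, Lee, Wes, Xiu}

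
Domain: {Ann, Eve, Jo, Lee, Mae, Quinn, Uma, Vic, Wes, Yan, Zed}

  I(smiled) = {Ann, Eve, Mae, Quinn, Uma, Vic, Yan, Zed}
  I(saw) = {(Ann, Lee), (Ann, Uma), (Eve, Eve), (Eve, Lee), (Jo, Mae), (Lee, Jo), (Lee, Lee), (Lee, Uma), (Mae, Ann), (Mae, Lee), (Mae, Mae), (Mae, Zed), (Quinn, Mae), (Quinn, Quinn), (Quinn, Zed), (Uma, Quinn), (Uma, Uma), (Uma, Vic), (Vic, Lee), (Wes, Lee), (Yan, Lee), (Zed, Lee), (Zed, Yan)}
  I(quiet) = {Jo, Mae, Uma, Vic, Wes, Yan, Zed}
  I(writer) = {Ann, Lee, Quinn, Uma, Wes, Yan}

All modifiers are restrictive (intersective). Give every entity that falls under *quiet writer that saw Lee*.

{Wes, Yan}

⟦that saw Lee⟧ = {x : ⟨x, Lee⟩ ∈ ⟦saw⟧} = {Ann, Eve, Lee, Mae, Vic, Wes, Yan, Zed}
⟦writer⟧ = {Ann, Lee, Quinn, Uma, Wes, Yan}
… ∩ ⟦that saw Lee⟧ = {Ann, Lee, Quinn, Uma, Wes, Yan} ∩ {Ann, Eve, Lee, Mae, Vic, Wes, Yan, Zed} = {Ann, Lee, Wes, Yan}
… ∩ ⟦quiet⟧ = {Ann, Lee, Wes, Yan} ∩ {Jo, Mae, Uma, Vic, Wes, Yan, Zed} = {Wes, Yan}
So ⟦quiet writer that saw Lee⟧ = {Wes, Yan}.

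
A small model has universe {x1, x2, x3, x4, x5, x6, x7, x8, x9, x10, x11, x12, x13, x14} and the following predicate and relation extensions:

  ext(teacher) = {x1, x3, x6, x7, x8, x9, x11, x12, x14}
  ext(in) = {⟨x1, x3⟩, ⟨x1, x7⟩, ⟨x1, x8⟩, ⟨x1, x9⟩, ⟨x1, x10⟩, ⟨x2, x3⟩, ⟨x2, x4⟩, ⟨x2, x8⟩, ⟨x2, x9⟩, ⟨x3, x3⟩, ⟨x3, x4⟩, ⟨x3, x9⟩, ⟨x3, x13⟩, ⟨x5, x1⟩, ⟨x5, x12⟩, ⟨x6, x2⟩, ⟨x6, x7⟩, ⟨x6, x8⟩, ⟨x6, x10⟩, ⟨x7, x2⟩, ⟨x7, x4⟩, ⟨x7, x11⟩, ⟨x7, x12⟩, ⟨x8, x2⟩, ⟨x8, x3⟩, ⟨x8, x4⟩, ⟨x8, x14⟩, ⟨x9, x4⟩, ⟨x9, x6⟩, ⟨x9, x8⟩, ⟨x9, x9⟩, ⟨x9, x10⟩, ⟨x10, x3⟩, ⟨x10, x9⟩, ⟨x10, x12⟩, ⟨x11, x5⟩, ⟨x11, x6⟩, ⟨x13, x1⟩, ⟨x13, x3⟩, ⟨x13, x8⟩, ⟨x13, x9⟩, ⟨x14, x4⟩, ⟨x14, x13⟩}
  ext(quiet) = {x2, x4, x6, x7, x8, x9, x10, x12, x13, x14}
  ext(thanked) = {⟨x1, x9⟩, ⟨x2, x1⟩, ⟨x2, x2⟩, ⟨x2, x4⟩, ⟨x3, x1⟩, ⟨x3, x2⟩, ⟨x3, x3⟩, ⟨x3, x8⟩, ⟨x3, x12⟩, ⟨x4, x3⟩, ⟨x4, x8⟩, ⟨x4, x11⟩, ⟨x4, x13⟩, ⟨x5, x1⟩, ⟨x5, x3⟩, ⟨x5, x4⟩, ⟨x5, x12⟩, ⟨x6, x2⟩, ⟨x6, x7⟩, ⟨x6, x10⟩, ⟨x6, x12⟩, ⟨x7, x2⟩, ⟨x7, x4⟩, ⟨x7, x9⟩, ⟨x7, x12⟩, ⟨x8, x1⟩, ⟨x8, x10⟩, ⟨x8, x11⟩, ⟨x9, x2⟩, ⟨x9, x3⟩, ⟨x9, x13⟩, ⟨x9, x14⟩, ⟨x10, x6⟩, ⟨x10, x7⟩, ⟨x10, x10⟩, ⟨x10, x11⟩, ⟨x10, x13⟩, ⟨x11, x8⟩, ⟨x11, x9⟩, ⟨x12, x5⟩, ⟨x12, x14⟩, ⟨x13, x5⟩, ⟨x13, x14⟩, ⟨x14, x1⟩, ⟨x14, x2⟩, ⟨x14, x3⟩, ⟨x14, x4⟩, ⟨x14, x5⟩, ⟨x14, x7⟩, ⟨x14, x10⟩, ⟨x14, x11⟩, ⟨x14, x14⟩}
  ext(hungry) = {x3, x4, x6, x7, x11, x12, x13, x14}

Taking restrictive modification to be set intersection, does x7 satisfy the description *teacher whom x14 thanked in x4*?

⟦whom x14 thanked⟧ = {x : ⟨x14, x⟩ ∈ ⟦thanked⟧} = {x1, x2, x3, x4, x5, x7, x10, x11, x14}
⟦in x4⟧ = {x : ⟨x, x4⟩ ∈ ⟦in⟧} = {x2, x3, x7, x8, x9, x14}
⟦teacher⟧ = {x1, x3, x6, x7, x8, x9, x11, x12, x14}
… ∩ ⟦whom x14 thanked⟧ = {x1, x3, x6, x7, x8, x9, x11, x12, x14} ∩ {x1, x2, x3, x4, x5, x7, x10, x11, x14} = {x1, x3, x7, x11, x14}
… ∩ ⟦in x4⟧ = {x1, x3, x7, x11, x14} ∩ {x2, x3, x7, x8, x9, x14} = {x3, x7, x14}
⟦teacher whom x14 thanked in x4⟧ = {x3, x7, x14}; x7 ∈ this set.

yes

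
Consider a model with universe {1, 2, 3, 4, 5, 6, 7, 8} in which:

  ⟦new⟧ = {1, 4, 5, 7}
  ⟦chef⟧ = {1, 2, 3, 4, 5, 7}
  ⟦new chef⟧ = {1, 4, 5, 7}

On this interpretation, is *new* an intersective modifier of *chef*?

yes

⟦new⟧ ∩ ⟦chef⟧ = {1, 4, 5, 7} ∩ {1, 2, 3, 4, 5, 7} = {1, 4, 5, 7}
Observed ⟦new chef⟧ = {1, 4, 5, 7}.
These coincide, so the modifier is intersective here.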